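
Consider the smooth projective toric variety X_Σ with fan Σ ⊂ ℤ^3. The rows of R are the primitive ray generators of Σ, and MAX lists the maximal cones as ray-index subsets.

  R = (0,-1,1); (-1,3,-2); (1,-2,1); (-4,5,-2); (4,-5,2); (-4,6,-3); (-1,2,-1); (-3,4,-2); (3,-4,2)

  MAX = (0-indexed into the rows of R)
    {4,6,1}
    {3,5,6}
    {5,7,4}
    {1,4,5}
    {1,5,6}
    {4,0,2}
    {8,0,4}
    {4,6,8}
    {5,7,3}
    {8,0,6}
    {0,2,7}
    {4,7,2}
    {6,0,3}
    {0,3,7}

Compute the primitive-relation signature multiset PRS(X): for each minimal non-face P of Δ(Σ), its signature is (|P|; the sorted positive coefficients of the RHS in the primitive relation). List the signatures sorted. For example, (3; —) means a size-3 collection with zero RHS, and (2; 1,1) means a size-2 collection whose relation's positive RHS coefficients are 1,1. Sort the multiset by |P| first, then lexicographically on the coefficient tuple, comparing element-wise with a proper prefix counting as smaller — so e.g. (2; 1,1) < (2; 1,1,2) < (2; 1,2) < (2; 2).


|primitive collections| = 18. Relations:

  • {2,6}:  v_{2} + v_{6} = 0  →  sig = (2; —)
  • {3,4}:  v_{3} + v_{4} = 0  →  sig = (2; —)
  • {7,8}:  v_{7} + v_{8} = 0  →  sig = (2; —)
  • {0,1}:  v_{0} + v_{1} = v_{6}  →  sig = (2; 1)
  • {0,5}:  v_{0} + v_{5} = v_{3}  →  sig = (2; 1)
  • {2,5}:  v_{2} + v_{5} = v_{7}  →  sig = (2; 1)
  • {5,8}:  v_{5} + v_{8} = v_{6}  →  sig = (2; 1)
  • {6,7}:  v_{6} + v_{7} = v_{5}  →  sig = (2; 1)
  • {1,2}:  v_{1} + v_{2} = v_{4} + v_{5}  →  sig = (2; 1,1)
  • {1,3}:  v_{1} + v_{3} = v_{5} + v_{6}  →  sig = (2; 1,1)
  • {2,3}:  v_{2} + v_{3} = v_{0} + v_{7}  →  sig = (2; 1,1)
  • {2,8}:  v_{2} + v_{8} = v_{0} + v_{4}  →  sig = (2; 1,1)
  • {3,8}:  v_{3} + v_{8} = v_{0} + v_{6}  →  sig = (2; 1,1)
  • {1,7}:  v_{1} + v_{7} = v_{4} + 2·v_{5}  →  sig = (2; 1,2)
  • {1,8}:  v_{1} + v_{8} = v_{4} + 2·v_{6}  →  sig = (2; 1,2)
  • {0,4,6}:  v_{0} + v_{4} + v_{6} = v_{8}  →  sig = (3; 1)
  • {0,4,7}:  v_{0} + v_{4} + v_{7} = v_{2}  →  sig = (3; 1)
  • {4,5,6}:  v_{4} + v_{5} + v_{6} = v_{1}  →  sig = (3; 1)

Sorted signature multiset PRS(X):
{ (2; —) ×3,  (2; 1) ×5,  (2; 1,1) ×5,  (2; 1,2) ×2,  (3; 1) ×3 }


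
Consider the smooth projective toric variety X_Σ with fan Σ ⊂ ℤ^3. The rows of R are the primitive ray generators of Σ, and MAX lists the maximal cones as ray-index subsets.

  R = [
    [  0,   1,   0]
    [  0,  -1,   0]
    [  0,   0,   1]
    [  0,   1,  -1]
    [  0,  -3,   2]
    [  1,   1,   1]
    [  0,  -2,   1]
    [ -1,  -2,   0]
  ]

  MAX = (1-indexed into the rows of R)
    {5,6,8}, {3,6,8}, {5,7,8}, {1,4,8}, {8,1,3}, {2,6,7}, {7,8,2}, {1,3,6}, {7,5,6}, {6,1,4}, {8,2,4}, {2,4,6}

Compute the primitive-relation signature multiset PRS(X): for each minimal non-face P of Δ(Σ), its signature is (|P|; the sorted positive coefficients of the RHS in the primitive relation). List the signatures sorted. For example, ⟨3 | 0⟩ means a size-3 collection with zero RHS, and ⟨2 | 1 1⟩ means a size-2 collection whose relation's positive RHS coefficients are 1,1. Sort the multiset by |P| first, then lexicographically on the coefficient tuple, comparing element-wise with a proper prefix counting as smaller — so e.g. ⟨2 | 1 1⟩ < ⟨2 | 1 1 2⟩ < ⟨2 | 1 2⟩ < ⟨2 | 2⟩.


14 minimal non-faces of Δ(Σ) (on 8 rays):

  P={1,2}:  v_{1} + v_{2} = 0  ⇒ sig = ⟨2 | 0⟩
  P={3,4}:  v_{3} + v_{4} = v_{1}  ⇒ sig = ⟨2 | 1⟩
  P={4,5}:  v_{4} + v_{5} = v_{7}  ⇒ sig = ⟨2 | 1⟩
  P={4,7}:  v_{4} + v_{7} = v_{2}  ⇒ sig = ⟨2 | 1⟩
  P={1,7}:  v_{1} + v_{7} = v_{6} + v_{8}  ⇒ sig = ⟨2 | 1 1⟩
  P={2,3}:  v_{2} + v_{3} = v_{6} + v_{8}  ⇒ sig = ⟨2 | 1 1⟩
  P={2,5}:  v_{2} + v_{5} = 2·v_{7}  ⇒ sig = ⟨2 | 2⟩
  P={1,5}:  v_{1} + v_{5} = 2·v_{6} + 2·v_{8}  ⇒ sig = ⟨2 | 2 2⟩
  P={3,7}:  v_{3} + v_{7} = 2·v_{6} + 2·v_{8}  ⇒ sig = ⟨2 | 2 2⟩
  P={3,5}:  v_{3} + v_{5} = 3·v_{6} + 3·v_{8}  ⇒ sig = ⟨2 | 3 3⟩
  P={4,6,8}:  v_{4} + v_{6} + v_{8} = 0  ⇒ sig = ⟨3 | 0⟩
  P={1,6,8}:  v_{1} + v_{6} + v_{8} = v_{3}  ⇒ sig = ⟨3 | 1⟩
  P={2,6,8}:  v_{2} + v_{6} + v_{8} = v_{7}  ⇒ sig = ⟨3 | 1⟩
  P={6,7,8}:  v_{6} + v_{7} + v_{8} = v_{5}  ⇒ sig = ⟨3 | 1⟩

Sorted signature multiset PRS(X):
    ⟨2 | 0⟩
    ⟨2 | 1⟩
    ⟨2 | 1⟩
    ⟨2 | 1⟩
    ⟨2 | 1 1⟩
    ⟨2 | 1 1⟩
    ⟨2 | 2⟩
    ⟨2 | 2 2⟩
    ⟨2 | 2 2⟩
    ⟨2 | 3 3⟩
    ⟨3 | 0⟩
    ⟨3 | 1⟩
    ⟨3 | 1⟩
    ⟨3 | 1⟩


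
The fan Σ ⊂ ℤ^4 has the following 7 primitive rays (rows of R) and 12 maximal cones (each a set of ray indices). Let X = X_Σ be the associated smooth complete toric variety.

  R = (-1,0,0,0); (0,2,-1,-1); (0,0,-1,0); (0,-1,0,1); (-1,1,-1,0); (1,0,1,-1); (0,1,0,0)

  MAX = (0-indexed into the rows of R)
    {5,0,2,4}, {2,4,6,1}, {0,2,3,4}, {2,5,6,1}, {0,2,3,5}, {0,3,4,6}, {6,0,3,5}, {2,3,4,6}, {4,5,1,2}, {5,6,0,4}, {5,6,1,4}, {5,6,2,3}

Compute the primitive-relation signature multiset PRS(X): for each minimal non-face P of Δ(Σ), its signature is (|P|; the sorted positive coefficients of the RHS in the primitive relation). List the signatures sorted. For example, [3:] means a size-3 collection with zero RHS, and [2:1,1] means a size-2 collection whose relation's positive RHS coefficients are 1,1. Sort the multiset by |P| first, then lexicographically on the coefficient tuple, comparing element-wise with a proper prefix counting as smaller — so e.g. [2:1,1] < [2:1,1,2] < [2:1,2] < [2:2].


Minimal non-faces — 5 found among 7 rays, 12 max cones:

  {1,3}:  v_{1} + v_{3} = v_{2} + v_{6}  →  sig = [2:1,1]
  {0,1}:  v_{0} + v_{1} = 2·v_{4} + v_{5}  →  sig = [2:1,2]
  {3,4,5}:  v_{3} + v_{4} + v_{5} = 0  →  sig = [3:]
  {0,2,6}:  v_{0} + v_{2} + v_{6} = v_{4}  →  sig = [3:1]
  {2,4,5,6}:  v_{2} + v_{4} + v_{5} + v_{6} = v_{1}  →  sig = [4:1]

Signatures (|P|; sorted positive RHS coefficients), sorted:
    |P|=2: 2 collections, coeffs (1,1), (1,2)
    |P|=3: 2 collections, coeffs (), (1)
    |P|=4: 1 collection, coeffs (1)


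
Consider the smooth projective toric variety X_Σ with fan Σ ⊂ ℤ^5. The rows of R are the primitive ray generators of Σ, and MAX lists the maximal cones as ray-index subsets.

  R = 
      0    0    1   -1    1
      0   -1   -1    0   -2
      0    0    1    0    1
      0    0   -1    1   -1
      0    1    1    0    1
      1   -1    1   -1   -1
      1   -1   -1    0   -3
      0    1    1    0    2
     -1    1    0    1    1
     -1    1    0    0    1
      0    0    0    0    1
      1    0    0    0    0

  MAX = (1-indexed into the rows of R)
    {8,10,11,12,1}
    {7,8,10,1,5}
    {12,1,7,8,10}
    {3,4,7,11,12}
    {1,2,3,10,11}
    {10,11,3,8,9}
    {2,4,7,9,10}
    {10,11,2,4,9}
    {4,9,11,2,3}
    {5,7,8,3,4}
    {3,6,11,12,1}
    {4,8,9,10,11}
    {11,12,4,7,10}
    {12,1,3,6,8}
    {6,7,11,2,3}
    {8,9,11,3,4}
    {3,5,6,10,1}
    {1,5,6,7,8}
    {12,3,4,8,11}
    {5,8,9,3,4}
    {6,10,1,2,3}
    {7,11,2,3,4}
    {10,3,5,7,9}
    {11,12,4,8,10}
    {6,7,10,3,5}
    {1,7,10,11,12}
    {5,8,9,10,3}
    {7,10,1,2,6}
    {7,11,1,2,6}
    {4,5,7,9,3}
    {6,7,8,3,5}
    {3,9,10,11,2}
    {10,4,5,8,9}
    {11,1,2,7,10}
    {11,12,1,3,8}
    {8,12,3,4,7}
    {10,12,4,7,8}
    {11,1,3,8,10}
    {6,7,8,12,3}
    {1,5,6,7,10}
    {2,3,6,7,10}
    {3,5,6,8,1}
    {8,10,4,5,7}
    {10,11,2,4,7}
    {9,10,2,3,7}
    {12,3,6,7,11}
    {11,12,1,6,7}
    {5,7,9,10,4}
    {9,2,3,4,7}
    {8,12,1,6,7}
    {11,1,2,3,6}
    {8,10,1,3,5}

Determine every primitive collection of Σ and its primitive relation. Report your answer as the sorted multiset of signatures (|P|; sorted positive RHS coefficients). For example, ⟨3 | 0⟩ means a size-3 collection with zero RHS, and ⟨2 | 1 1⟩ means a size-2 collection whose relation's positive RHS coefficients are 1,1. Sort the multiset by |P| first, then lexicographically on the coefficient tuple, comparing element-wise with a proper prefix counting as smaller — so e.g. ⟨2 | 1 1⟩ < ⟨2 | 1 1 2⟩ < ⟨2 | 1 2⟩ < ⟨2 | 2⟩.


22 collections generate NE(X_Σ); each relation:

  P={1,4}:  v_{1} + v_{4} = 0 — sig = ⟨2 | 0⟩
  P={2,8}:  v_{2} + v_{8} = 0 — sig = ⟨2 | 0⟩
  P={5,11}:  v_{5} + v_{11} = v_{8} — sig = ⟨2 | 1⟩
  P={1,9}:  v_{1} + v_{9} = v_{3} + v_{10} — sig = ⟨2 | 1 1⟩
  P={2,12}:  v_{2} + v_{12} = v_{7} + v_{11} — sig = ⟨2 | 1 1⟩
  P={4,6}:  v_{4} + v_{6} = v_{3} + v_{7} — sig = ⟨2 | 1 1⟩
  P={9,12}:  v_{9} + v_{12} = v_{4} + v_{8} — sig = ⟨2 | 1 1⟩
  P={2,5}:  v_{2} + v_{5} = v_{3} + v_{7} + v_{10} — sig = ⟨2 | 1 1 1⟩
  P={6,9}:  v_{6} + v_{9} = 2·v_{3} + v_{7} + v_{10} — sig = ⟨2 | 1 1 2⟩
  P={5,12}:  v_{5} + v_{12} = v_{7} + 2·v_{8} — sig = ⟨2 | 1 2⟩
  P={1,3,7}:  v_{1} + v_{3} + v_{7} = v_{6} — sig = ⟨3 | 1⟩
  P={3,4,10}:  v_{3} + v_{4} + v_{10} = v_{9} — sig = ⟨3 | 1⟩
  P={3,10,12}:  v_{3} + v_{10} + v_{12} = v_{8} — sig = ⟨3 | 1⟩
  P={6,10,11}:  v_{6} + v_{10} + v_{11} = v_{1} — sig = ⟨3 | 1⟩
  P={7,8,11}:  v_{7} + v_{8} + v_{11} = v_{12} — sig = ⟨3 | 1⟩
  P={7,9,11}:  v_{7} + v_{9} + v_{11} = v_{4} — sig = ⟨3 | 1⟩
  P={6,8,10}:  v_{6} + v_{8} + v_{10} = v_{1} + v_{5} — sig = ⟨3 | 1 1⟩
  P={7,8,9}:  v_{7} + v_{8} + v_{9} = v_{4} + v_{5} — sig = ⟨3 | 1 1⟩
  P={6,8,11}:  v_{6} + v_{8} + v_{11} = v_{1} + v_{3} + v_{12} — sig = ⟨3 | 1 1 1⟩
  P={6,10,12}:  v_{6} + v_{10} + v_{12} = v_{1} + v_{7} + v_{8} — sig = ⟨3 | 1 1 1⟩
  P={3,7,10,11}:  v_{3} + v_{7} + v_{10} + v_{11} = 0 — sig = ⟨4 | 0⟩
  P={3,7,8,10}:  v_{3} + v_{7} + v_{8} + v_{10} = v_{5} — sig = ⟨4 | 1⟩

Sorted signature multiset PRS(X):
[⟨2 | 0⟩, ⟨2 | 0⟩, ⟨2 | 1⟩, ⟨2 | 1 1⟩, ⟨2 | 1 1⟩, ⟨2 | 1 1⟩, ⟨2 | 1 1⟩, ⟨2 | 1 1 1⟩, ⟨2 | 1 1 2⟩, ⟨2 | 1 2⟩, ⟨3 | 1⟩, ⟨3 | 1⟩, ⟨3 | 1⟩, ⟨3 | 1⟩, ⟨3 | 1⟩, ⟨3 | 1⟩, ⟨3 | 1 1⟩, ⟨3 | 1 1⟩, ⟨3 | 1 1 1⟩, ⟨3 | 1 1 1⟩, ⟨4 | 0⟩, ⟨4 | 1⟩]


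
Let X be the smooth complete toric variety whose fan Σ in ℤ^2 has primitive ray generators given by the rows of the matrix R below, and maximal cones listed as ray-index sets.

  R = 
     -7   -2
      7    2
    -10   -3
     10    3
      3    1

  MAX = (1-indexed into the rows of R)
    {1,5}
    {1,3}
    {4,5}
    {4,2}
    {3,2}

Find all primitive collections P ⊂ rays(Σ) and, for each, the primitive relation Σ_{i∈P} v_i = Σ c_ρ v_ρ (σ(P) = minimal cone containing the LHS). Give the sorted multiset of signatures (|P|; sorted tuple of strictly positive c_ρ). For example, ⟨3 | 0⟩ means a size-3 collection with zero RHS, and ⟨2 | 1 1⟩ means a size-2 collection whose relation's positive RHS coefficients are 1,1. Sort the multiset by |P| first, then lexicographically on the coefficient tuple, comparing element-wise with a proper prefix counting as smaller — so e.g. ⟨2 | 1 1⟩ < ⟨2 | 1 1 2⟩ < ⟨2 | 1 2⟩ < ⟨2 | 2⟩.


5 minimal non-faces of Δ(Σ) (on 5 rays):

  {1,2}:  v_{1} + v_{2} = 0  →  sig = ⟨2 | 0⟩
  {3,4}:  v_{3} + v_{4} = 0  →  sig = ⟨2 | 0⟩
  {1,4}:  v_{1} + v_{4} = v_{5}  →  sig = ⟨2 | 1⟩
  {2,5}:  v_{2} + v_{5} = v_{4}  →  sig = ⟨2 | 1⟩
  {3,5}:  v_{3} + v_{5} = v_{1}  →  sig = ⟨2 | 1⟩

Signatures (|P|; sorted positive RHS coefficients), sorted:
[⟨2 | 0⟩, ⟨2 | 0⟩, ⟨2 | 1⟩, ⟨2 | 1⟩, ⟨2 | 1⟩]


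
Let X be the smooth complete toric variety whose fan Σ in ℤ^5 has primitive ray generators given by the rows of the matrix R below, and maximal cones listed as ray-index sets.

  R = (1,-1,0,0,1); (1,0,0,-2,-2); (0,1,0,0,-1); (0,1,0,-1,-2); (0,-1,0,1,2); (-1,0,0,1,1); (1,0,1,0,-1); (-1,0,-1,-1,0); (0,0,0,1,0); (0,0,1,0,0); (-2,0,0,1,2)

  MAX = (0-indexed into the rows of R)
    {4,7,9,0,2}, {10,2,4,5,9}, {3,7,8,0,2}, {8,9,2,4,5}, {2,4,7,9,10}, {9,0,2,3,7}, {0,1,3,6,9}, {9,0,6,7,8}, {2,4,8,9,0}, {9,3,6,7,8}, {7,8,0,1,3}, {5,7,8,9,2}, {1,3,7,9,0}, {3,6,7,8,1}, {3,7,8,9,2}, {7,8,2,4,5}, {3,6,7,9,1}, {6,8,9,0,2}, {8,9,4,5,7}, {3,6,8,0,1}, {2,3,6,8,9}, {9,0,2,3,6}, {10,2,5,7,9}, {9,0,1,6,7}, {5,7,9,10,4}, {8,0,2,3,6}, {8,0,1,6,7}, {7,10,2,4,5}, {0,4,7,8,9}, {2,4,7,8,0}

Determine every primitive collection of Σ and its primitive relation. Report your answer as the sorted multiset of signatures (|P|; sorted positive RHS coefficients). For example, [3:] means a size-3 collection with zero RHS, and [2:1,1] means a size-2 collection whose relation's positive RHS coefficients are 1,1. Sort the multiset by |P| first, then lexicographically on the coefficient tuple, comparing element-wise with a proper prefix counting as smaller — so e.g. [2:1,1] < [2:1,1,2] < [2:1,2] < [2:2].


Σ has 20 primitive collections:

  • {3,4}:  v_{3} + v_{4} = 0  →  sig = [2:]
  • {0,5}:  v_{0} + v_{5} = v_{4}  →  sig = [2:1]
  • {1,5}:  v_{1} + v_{5} = v_{6} + v_{7}  →  sig = [2:1,1]
  • {1,10}:  v_{1} + v_{10} = v_{7} + v_{9}  →  sig = [2:1,1]
  • {5,6}:  v_{5} + v_{6} = v_{8} + v_{9}  →  sig = [2:1,1]
  • {6,10}:  v_{6} + v_{10} = v_{5} + v_{9}  →  sig = [2:1,1]
  • {1,4}:  v_{1} + v_{4} = v_{0} + v_{6} + v_{7}  →  sig = [2:1,1,1]
  • {4,6}:  v_{4} + v_{6} = v_{0} + v_{8} + v_{9}  →  sig = [2:1,1,1]
  • {3,5}:  v_{3} + v_{5} = v_{2} + v_{7} + v_{8} + v_{9}  →  sig = [2:1,1,1,1]
  • {3,10}:  v_{3} + v_{10} = v_{2} + v_{5} + v_{7} + v_{9}  →  sig = [2:1,1,1,1]
  • {0,10}:  v_{0} + v_{10} = v_{2} + 2·v_{4} + v_{7} + v_{9}  →  sig = [2:1,1,1,2]
  • {1,2}:  v_{1} + v_{2} = v_{0} + 2·v_{3}  →  sig = [2:1,2]
  • {8,10}:  v_{8} + v_{10} = 2·v_{5}  →  sig = [2:2]
  • {2,6,7}:  v_{2} + v_{6} + v_{7} = v_{3}  →  sig = [3:1]
  • {1,8,9}:  v_{1} + v_{8} + v_{9} = 2·v_{6} + v_{7}  →  sig = [3:1,2]
  • {0,3,6,7}:  v_{0} + v_{3} + v_{6} + v_{7} = v_{1}  →  sig = [4:1]
  • {0,3,8,9}:  v_{0} + v_{3} + v_{8} + v_{9} = v_{6}  →  sig = [4:1]
  • {0,2,7,8,9}:  v_{0} + v_{2} + v_{7} + v_{8} + v_{9} = 0  →  sig = [5:]
  • {2,4,5,7,9}:  v_{2} + v_{4} + v_{5} + v_{7} + v_{9} = v_{10}  →  sig = [5:1]
  • {2,4,7,8,9}:  v_{2} + v_{4} + v_{7} + v_{8} + v_{9} = v_{5}  →  sig = [5:1]

Hence PRS(X_Σ) =
{ [2:],  [2:1],  [2:1,1] ×4,  [2:1,1,1] ×2,  [2:1,1,1,1] ×2,  [2:1,1,1,2],  [2:1,2],  [2:2],  [3:1],  [3:1,2],  [4:1] ×2,  [5:],  [5:1] ×2 }


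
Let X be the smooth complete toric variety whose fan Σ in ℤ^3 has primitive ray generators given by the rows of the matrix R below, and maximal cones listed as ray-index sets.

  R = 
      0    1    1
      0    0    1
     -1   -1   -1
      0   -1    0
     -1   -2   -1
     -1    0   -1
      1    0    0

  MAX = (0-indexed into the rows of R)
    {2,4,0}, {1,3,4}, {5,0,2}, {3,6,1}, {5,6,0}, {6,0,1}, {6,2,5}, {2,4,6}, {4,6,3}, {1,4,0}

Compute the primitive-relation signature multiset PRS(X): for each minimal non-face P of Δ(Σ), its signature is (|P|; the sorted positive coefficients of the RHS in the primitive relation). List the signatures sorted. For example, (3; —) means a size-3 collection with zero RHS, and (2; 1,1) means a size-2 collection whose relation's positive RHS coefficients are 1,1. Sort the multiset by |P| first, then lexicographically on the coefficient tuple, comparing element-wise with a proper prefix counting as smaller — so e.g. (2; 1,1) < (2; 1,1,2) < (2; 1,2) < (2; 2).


9 collections generate NE(X_Σ); each relation:

  {0,3}:  v_{0} + v_{3} = v_{1}  so sig = (2; 1)
  {2,3}:  v_{2} + v_{3} = v_{4}  so sig = (2; 1)
  {3,5}:  v_{3} + v_{5} = v_{2}  so sig = (2; 1)
  {1,2}:  v_{1} + v_{2} = v_{0} + v_{4}  so sig = (2; 1,1)
  {1,5}:  v_{1} + v_{5} = v_{0} + v_{2}  so sig = (2; 1,1)
  {4,5}:  v_{4} + v_{5} = 2·v_{2}  so sig = (2; 2)
  {0,2,6}:  v_{0} + v_{2} + v_{6} = 0  so sig = (3; —)
  {0,4,6}:  v_{0} + v_{4} + v_{6} = v_{3}  so sig = (3; 1)
  {1,4,6}:  v_{1} + v_{4} + v_{6} = 2·v_{3}  so sig = (3; 2)

Signatures (|P|; sorted positive RHS coefficients), sorted:
    (2; 1)
    (2; 1)
    (2; 1)
    (2; 1,1)
    (2; 1,1)
    (2; 2)
    (3; —)
    (3; 1)
    (3; 2)


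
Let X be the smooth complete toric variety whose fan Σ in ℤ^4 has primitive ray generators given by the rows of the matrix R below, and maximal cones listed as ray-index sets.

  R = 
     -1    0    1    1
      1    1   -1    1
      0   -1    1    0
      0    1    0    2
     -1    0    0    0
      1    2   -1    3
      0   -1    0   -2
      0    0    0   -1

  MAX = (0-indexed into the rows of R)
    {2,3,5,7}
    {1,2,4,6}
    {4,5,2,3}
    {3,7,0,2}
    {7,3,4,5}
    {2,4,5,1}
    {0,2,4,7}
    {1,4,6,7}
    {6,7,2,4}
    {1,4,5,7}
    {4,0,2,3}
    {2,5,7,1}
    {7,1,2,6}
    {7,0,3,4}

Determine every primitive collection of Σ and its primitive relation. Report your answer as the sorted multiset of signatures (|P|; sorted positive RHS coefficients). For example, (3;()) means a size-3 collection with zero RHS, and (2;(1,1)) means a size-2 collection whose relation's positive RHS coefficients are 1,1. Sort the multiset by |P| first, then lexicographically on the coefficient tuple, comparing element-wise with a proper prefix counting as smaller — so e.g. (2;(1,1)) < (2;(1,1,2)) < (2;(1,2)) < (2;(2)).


Minimal non-faces — 9 found among 8 rays, 14 max cones:

  P={3,6}:  v_{3} + v_{6} = 0  ⟹  sig = (2;())
  P={0,1}:  v_{0} + v_{1} = v_{3}  ⟹  sig = (2;(1))
  P={1,3}:  v_{1} + v_{3} = v_{5}  ⟹  sig = (2;(1))
  P={5,6}:  v_{5} + v_{6} = v_{1}  ⟹  sig = (2;(1))
  P={0,6}:  v_{0} + v_{6} = v_{2} + v_{4} + v_{7}  ⟹  sig = (2;(1,1,1))
  P={0,5}:  v_{0} + v_{5} = 2·v_{3}  ⟹  sig = (2;(2))
  P={1,2,4,7}:  v_{1} + v_{2} + v_{4} + v_{7} = 0  ⟹  sig = (4;())
  P={2,3,4,7}:  v_{2} + v_{3} + v_{4} + v_{7} = v_{0}  ⟹  sig = (4;(1))
  P={2,4,5,7}:  v_{2} + v_{4} + v_{5} + v_{7} = v_{3}  ⟹  sig = (4;(1))

Signatures (|P|; sorted positive RHS coefficients), sorted:
    |P|=2: 6 collections, coeffs (), (1), (1), (1), (1,1,1), (2)
    |P|=4: 3 collections, coeffs (), (1), (1)


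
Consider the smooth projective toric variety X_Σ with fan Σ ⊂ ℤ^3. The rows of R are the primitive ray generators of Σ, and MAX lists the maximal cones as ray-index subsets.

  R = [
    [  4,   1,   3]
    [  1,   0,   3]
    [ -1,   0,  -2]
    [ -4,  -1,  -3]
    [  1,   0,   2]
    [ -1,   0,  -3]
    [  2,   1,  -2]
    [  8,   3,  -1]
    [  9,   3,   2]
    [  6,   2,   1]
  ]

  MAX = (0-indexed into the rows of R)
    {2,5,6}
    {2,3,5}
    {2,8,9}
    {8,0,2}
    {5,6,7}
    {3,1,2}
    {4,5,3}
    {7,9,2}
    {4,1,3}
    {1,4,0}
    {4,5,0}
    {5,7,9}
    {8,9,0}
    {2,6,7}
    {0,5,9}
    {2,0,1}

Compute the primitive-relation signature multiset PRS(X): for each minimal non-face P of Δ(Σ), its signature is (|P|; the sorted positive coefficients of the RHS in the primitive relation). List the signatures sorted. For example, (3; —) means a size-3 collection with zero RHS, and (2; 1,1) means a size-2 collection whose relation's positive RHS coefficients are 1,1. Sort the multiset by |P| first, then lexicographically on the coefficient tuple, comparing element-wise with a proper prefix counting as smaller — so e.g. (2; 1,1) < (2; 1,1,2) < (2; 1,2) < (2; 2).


The 25 primitive collections of Σ (r=10, n=3):

  • {0,3}:  v_{0} + v_{3} = 0  →  sig = (2; —)
  • {1,5}:  v_{1} + v_{5} = 0  →  sig = (2; —)
  • {2,4}:  v_{2} + v_{4} = 0  →  sig = (2; —)
  • {0,6}:  v_{0} + v_{6} = v_{9}  →  sig = (2; 1)
  • {1,7}:  v_{1} + v_{7} = v_{8}  →  sig = (2; 1)
  • {3,9}:  v_{3} + v_{9} = v_{6}  →  sig = (2; 1)
  • {5,8}:  v_{5} + v_{8} = v_{7}  →  sig = (2; 1)
  • {6,9}:  v_{6} + v_{9} = v_{7}  →  sig = (2; 1)
  • {1,6}:  v_{1} + v_{6} = v_{0} + v_{2}  →  sig = (2; 1,1)
  • {3,6}:  v_{3} + v_{6} = v_{2} + v_{5}  →  sig = (2; 1,1)
  • {3,8}:  v_{3} + v_{8} = v_{2} + v_{9}  →  sig = (2; 1,1)
  • {4,6}:  v_{4} + v_{6} = v_{0} + v_{5}  →  sig = (2; 1,1)
  • {4,8}:  v_{4} + v_{8} = v_{0} + v_{9}  →  sig = (2; 1,1)
  • {4,7}:  v_{4} + v_{7} = v_{0} + v_{5} + v_{9}  →  sig = (2; 1,1,1)
  • {1,9}:  v_{1} + v_{9} = 2·v_{0} + v_{2}  →  sig = (2; 1,2)
  • {4,9}:  v_{4} + v_{9} = 2·v_{0} + v_{5}  →  sig = (2; 1,2)
  • {6,8}:  v_{6} + v_{8} = v_{2} + 2·v_{9}  →  sig = (2; 1,2)
  • {7,8}:  v_{7} + v_{8} = v_{2} + 3·v_{9}  →  sig = (2; 1,3)
  • {0,7}:  v_{0} + v_{7} = 2·v_{9}  →  sig = (2; 2)
  • {3,7}:  v_{3} + v_{7} = 2·v_{6}  →  sig = (2; 2)
  • {1,8}:  v_{1} + v_{8} = 3·v_{0} + 2·v_{2}  →  sig = (2; 2,3)
  • {0,2,5}:  v_{0} + v_{2} + v_{5} = v_{6}  →  sig = (3; 1)
  • {0,2,9}:  v_{0} + v_{2} + v_{9} = v_{8}  →  sig = (3; 1)
  • {2,5,9}:  v_{2} + v_{5} + v_{9} = 2·v_{6}  →  sig = (3; 2)
  • {2,5,7}:  v_{2} + v_{5} + v_{7} = 3·v_{6}  →  sig = (3; 3)

so the primitive-relation signature multiset is
{ (2; —) ×3,  (2; 1) ×5,  (2; 1,1) ×5,  (2; 1,1,1),  (2; 1,2) ×3,  (2; 1,3),  (2; 2) ×2,  (2; 2,3),  (3; 1) ×2,  (3; 2),  (3; 3) }


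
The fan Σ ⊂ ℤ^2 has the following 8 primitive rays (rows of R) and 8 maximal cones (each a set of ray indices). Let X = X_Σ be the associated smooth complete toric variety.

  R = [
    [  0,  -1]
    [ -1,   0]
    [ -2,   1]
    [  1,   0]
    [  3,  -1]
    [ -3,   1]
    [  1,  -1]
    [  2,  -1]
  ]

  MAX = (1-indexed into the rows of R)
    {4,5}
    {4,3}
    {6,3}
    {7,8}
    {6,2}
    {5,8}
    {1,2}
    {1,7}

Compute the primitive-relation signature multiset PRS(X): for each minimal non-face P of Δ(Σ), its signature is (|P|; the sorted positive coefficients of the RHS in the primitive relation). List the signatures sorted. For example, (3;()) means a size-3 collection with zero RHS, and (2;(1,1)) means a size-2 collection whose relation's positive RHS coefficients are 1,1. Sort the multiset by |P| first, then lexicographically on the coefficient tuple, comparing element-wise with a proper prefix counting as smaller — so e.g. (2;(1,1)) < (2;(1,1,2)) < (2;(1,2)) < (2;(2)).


Δ(Σ) — 8 vertices, 20 min non-faces:

  P = {2,4}:  v_{2} + v_{4} = 0  ⇒ sig = (2;())
  P = {3,8}:  v_{3} + v_{8} = 0  ⇒ sig = (2;())
  P = {5,6}:  v_{5} + v_{6} = 0  ⇒ sig = (2;())
  P = {1,4}:  v_{1} + v_{4} = v_{7}  ⇒ sig = (2;(1))
  P = {2,3}:  v_{2} + v_{3} = v_{6}  ⇒ sig = (2;(1))
  P = {2,5}:  v_{2} + v_{5} = v_{8}  ⇒ sig = (2;(1))
  P = {2,7}:  v_{2} + v_{7} = v_{1}  ⇒ sig = (2;(1))
  P = {2,8}:  v_{2} + v_{8} = v_{7}  ⇒ sig = (2;(1))
  P = {3,5}:  v_{3} + v_{5} = v_{4}  ⇒ sig = (2;(1))
  P = {3,7}:  v_{3} + v_{7} = v_{2}  ⇒ sig = (2;(1))
  P = {4,6}:  v_{4} + v_{6} = v_{3}  ⇒ sig = (2;(1))
  P = {4,7}:  v_{4} + v_{7} = v_{8}  ⇒ sig = (2;(1))
  P = {4,8}:  v_{4} + v_{8} = v_{5}  ⇒ sig = (2;(1))
  P = {6,8}:  v_{6} + v_{8} = v_{2}  ⇒ sig = (2;(1))
  P = {1,5}:  v_{1} + v_{5} = v_{7} + v_{8}  ⇒ sig = (2;(1,1))
  P = {1,3}:  v_{1} + v_{3} = 2·v_{2}  ⇒ sig = (2;(2))
  P = {1,8}:  v_{1} + v_{8} = 2·v_{7}  ⇒ sig = (2;(2))
  P = {5,7}:  v_{5} + v_{7} = 2·v_{8}  ⇒ sig = (2;(2))
  P = {6,7}:  v_{6} + v_{7} = 2·v_{2}  ⇒ sig = (2;(2))
  P = {1,6}:  v_{1} + v_{6} = 3·v_{2}  ⇒ sig = (2;(3))

Sorted signature multiset PRS(X):
    |P|=2: 20 collections, coeffs (), (), (), (1), (1), (1), (1), (1), (1), (1), (1), (1), (1), (1), (1,1), (2), (2), (2), (2), (3)


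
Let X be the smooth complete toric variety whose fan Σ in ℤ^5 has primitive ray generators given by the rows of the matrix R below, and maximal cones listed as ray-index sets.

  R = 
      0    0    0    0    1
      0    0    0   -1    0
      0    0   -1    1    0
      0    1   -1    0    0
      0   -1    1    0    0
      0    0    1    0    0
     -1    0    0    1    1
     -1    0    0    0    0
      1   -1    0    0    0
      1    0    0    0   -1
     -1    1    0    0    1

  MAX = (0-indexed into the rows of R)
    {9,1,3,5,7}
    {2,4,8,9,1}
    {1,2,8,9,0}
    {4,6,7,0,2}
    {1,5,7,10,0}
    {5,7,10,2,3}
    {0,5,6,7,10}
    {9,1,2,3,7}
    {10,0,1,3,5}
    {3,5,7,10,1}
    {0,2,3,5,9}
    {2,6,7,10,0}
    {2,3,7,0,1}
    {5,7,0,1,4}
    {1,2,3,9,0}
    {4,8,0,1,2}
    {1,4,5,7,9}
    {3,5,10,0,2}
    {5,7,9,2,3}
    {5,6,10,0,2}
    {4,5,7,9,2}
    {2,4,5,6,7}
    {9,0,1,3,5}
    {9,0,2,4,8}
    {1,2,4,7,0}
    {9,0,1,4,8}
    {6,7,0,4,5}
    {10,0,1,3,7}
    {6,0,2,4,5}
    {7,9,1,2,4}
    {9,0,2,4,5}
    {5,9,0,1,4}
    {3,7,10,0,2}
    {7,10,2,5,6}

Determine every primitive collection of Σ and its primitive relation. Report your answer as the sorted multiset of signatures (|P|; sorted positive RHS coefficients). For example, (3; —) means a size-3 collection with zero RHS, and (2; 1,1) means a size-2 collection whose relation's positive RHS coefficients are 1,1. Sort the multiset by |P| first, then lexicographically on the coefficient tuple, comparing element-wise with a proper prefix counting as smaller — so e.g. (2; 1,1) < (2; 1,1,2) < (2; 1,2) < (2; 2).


|primitive collections| = 17. Relations:

  {3,4}:  v_{3} + v_{4} = 0  →  sig = (2; —)
  {8,10}:  v_{8} + v_{10} = v_{0}  →  sig = (2; 1)
  {1,6}:  v_{1} + v_{6} = v_{0} + v_{7}  →  sig = (2; 1,1)
  {3,6}:  v_{3} + v_{6} = v_{2} + v_{10}  →  sig = (2; 1,1)
  {6,9}:  v_{6} + v_{9} = v_{2} + v_{5}  →  sig = (2; 1,1)
  {9,10}:  v_{9} + v_{10} = v_{3} + v_{5}  →  sig = (2; 1,1)
  {4,10}:  v_{4} + v_{10} = v_{0} + v_{5} + v_{7}  →  sig = (2; 1,1,1)
  {5,8}:  v_{5} + v_{8} = v_{0} + v_{4} + v_{9}  →  sig = (2; 1,1,1)
  {6,8}:  v_{6} + v_{8} = v_{0} + v_{2} + v_{4}  →  sig = (2; 1,1,1)
  {7,8}:  v_{7} + v_{8} = v_{1} + v_{2} + v_{4}  →  sig = (2; 1,1,1)
  {3,8}:  v_{3} + v_{8} = v_{0} + v_{1} + v_{2} + v_{9}  →  sig = (2; 1,1,1,1)
  {0,7,9}:  v_{0} + v_{7} + v_{9} = 0  →  sig = (3; —)
  {1,2,5}:  v_{1} + v_{2} + v_{5} = 0  →  sig = (3; —)
  {1,2,10}:  v_{1} + v_{2} + v_{10} = v_{0} + v_{3} + v_{7}  →  sig = (3; 1,1,1)
  {0,2,5,7}:  v_{0} + v_{2} + v_{5} + v_{7} = v_{6}  →  sig = (4; 1)
  {0,3,5,7}:  v_{0} + v_{3} + v_{5} + v_{7} = v_{10}  →  sig = (4; 1)
  {0,1,2,4,9}:  v_{0} + v_{1} + v_{2} + v_{4} + v_{9} = v_{8}  →  sig = (5; 1)

Signatures (|P|; sorted positive RHS coefficients), sorted:
    |P|=2: 11 collections, coeffs (), (1), (1,1), (1,1), (1,1), (1,1), (1,1,1), (1,1,1), (1,1,1), (1,1,1), (1,1,1,1)
    |P|=3: 3 collections, coeffs (), (), (1,1,1)
    |P|=4: 2 collections, coeffs (1), (1)
    |P|=5: 1 collection, coeffs (1)


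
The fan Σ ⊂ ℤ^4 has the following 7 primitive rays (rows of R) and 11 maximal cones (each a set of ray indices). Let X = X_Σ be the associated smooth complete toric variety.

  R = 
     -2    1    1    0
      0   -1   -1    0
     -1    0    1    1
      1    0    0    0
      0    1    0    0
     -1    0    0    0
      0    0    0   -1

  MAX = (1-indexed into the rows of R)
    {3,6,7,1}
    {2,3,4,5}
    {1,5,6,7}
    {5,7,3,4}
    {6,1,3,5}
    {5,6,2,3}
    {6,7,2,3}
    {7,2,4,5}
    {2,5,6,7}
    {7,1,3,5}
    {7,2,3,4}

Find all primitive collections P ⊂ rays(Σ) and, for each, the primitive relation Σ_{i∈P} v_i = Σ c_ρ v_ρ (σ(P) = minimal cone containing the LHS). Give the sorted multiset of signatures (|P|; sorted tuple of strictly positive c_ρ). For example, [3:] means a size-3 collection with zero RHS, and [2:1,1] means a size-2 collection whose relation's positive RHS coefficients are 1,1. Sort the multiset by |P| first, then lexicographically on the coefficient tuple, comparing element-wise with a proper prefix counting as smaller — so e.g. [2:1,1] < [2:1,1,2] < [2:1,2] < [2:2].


Δ(Σ) — 7 vertices, 5 min non-faces:

  P = {4,6}:  v_{4} + v_{6} = 0 ; sig = [2:]
  P = {1,4}:  v_{1} + v_{4} = v_{3} + v_{5} + v_{7} ; sig = [2:1,1,1]
  P = {1,2}:  v_{1} + v_{2} = 2·v_{6} ; sig = [2:2]
  P = {2,3,5,7}:  v_{2} + v_{3} + v_{5} + v_{7} = v_{6} ; sig = [4:1]
  P = {3,5,6,7}:  v_{3} + v_{5} + v_{6} + v_{7} = v_{1} ; sig = [4:1]

Sorted signature multiset PRS(X):
{ [2:],  [2:1,1,1],  [2:2],  [4:1] ×2 }


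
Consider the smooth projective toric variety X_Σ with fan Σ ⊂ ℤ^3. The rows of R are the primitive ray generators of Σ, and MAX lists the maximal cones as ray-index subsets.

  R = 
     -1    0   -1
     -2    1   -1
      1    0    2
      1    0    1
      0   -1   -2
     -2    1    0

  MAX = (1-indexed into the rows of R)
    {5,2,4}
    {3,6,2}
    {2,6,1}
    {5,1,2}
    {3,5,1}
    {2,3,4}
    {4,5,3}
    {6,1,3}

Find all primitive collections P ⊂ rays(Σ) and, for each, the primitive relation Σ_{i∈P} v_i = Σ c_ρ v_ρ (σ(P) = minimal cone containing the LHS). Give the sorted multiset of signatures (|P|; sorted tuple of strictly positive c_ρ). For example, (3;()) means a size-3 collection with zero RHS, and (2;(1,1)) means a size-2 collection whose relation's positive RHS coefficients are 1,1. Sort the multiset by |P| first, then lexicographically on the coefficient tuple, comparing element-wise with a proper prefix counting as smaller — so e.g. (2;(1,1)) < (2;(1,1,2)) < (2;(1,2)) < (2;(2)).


5 collections generate NE(X_Σ); each relation:

  P={1,4}:  v_{1} + v_{4} = 0  ⟹  sig = (2;())
  P={4,6}:  v_{4} + v_{6} = v_{2} + v_{3}  ⟹  sig = (2;(1,1))
  P={5,6}:  v_{5} + v_{6} = 2·v_{1}  ⟹  sig = (2;(2))
  P={1,2,3}:  v_{1} + v_{2} + v_{3} = v_{6}  ⟹  sig = (3;(1))
  P={2,3,5}:  v_{2} + v_{3} + v_{5} = v_{1}  ⟹  sig = (3;(1))

so the primitive-relation signature multiset is
    |P|=2: 3 collections, coeffs (), (1,1), (2)
    |P|=3: 2 collections, coeffs (1), (1)


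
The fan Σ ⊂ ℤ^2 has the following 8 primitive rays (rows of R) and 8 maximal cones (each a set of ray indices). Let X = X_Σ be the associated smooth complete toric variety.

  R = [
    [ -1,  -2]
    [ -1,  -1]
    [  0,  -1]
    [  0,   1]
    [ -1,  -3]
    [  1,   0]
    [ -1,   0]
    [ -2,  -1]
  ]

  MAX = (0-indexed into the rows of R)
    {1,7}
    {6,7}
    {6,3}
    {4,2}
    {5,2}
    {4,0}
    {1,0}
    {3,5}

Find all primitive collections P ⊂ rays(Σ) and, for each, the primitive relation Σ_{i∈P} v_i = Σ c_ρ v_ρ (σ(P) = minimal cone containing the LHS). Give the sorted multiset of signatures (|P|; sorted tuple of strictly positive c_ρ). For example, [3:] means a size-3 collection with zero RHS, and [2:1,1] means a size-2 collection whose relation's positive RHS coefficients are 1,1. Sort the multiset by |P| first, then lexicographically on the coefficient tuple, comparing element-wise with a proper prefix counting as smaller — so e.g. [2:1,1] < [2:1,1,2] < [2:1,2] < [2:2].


20 minimal non-faces of Δ(Σ) (on 8 rays):

  {2,3}:  v_{2} + v_{3} = 0  so sig = [2:]
  {5,6}:  v_{5} + v_{6} = 0  so sig = [2:]
  {0,2}:  v_{0} + v_{2} = v_{4}  so sig = [2:1]
  {0,3}:  v_{0} + v_{3} = v_{1}  so sig = [2:1]
  {1,2}:  v_{1} + v_{2} = v_{0}  so sig = [2:1]
  {1,3}:  v_{1} + v_{3} = v_{6}  so sig = [2:1]
  {1,5}:  v_{1} + v_{5} = v_{2}  so sig = [2:1]
  {1,6}:  v_{1} + v_{6} = v_{7}  so sig = [2:1]
  {2,6}:  v_{2} + v_{6} = v_{1}  so sig = [2:1]
  {3,4}:  v_{3} + v_{4} = v_{0}  so sig = [2:1]
  {5,7}:  v_{5} + v_{7} = v_{1}  so sig = [2:1]
  {4,6}:  v_{4} + v_{6} = v_{0} + v_{1}  so sig = [2:1,1]
  {4,7}:  v_{4} + v_{7} = v_{0} + 2·v_{1}  so sig = [2:1,2]
  {0,5}:  v_{0} + v_{5} = 2·v_{2}  so sig = [2:2]
  {0,6}:  v_{0} + v_{6} = 2·v_{1}  so sig = [2:2]
  {1,4}:  v_{1} + v_{4} = 2·v_{0}  so sig = [2:2]
  {2,7}:  v_{2} + v_{7} = 2·v_{1}  so sig = [2:2]
  {3,7}:  v_{3} + v_{7} = 2·v_{6}  so sig = [2:2]
  {0,7}:  v_{0} + v_{7} = 3·v_{1}  so sig = [2:3]
  {4,5}:  v_{4} + v_{5} = 3·v_{2}  so sig = [2:3]

Hence PRS(X_Σ) =
{ [2:] ×2,  [2:1] ×9,  [2:1,1],  [2:1,2],  [2:2] ×5,  [2:3] ×2 }


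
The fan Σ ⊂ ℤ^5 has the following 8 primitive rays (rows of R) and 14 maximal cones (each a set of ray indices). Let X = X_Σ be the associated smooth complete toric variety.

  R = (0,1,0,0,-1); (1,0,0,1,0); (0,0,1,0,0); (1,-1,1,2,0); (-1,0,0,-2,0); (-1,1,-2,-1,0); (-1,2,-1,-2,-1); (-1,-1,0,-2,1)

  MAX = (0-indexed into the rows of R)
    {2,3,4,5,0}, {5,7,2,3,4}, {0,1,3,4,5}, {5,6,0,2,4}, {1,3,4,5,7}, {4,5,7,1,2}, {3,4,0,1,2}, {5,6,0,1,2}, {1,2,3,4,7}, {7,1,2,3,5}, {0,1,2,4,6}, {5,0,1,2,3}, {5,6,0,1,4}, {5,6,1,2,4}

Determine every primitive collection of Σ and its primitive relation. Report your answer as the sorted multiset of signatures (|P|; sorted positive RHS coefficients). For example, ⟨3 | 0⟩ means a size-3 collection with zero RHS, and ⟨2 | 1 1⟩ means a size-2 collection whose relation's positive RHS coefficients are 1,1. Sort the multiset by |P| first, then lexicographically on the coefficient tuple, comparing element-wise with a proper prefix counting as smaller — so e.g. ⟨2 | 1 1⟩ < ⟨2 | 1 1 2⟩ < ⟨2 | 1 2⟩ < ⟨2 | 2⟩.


Primitive collections (5):

  • {0,7}:  v_{0} + v_{7} = v_{4} — sig = ⟨2 | 1⟩
  • {3,6}:  v_{3} + v_{6} = v_{0} — sig = ⟨2 | 1⟩
  • {6,7}:  v_{6} + v_{7} = v_{1} + v_{2} + 2·v_{4} + v_{5} — sig = ⟨2 | 1 1 1 2⟩
  • {1,2,3,4,5}:  v_{1} + v_{2} + v_{3} + v_{4} + v_{5} = 0 — sig = ⟨5 | 0⟩
  • {0,1,2,4,5}:  v_{0} + v_{1} + v_{2} + v_{4} + v_{5} = v_{6} — sig = ⟨5 | 1⟩

Sorted signature multiset PRS(X):
{ ⟨2 | 1⟩ ×2,  ⟨2 | 1 1 1 2⟩,  ⟨5 | 0⟩,  ⟨5 | 1⟩ }


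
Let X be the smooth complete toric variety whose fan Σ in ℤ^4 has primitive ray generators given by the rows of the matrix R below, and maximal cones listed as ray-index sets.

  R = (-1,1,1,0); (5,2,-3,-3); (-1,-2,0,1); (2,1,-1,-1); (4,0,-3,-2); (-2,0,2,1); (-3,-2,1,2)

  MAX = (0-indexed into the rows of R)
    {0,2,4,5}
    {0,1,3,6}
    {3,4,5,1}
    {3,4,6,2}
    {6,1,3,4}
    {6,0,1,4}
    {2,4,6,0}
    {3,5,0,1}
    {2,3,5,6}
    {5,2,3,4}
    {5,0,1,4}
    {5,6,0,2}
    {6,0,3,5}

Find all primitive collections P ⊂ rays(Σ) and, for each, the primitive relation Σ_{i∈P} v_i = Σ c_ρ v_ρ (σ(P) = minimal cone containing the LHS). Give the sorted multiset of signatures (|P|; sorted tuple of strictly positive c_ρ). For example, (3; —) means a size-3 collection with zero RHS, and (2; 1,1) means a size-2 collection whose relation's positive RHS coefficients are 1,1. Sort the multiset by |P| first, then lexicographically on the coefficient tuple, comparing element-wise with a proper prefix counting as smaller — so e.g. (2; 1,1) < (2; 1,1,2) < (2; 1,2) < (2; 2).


5 minimal non-faces of Δ(Σ) (on 7 rays):

  • {1,2}:  v_{1} + v_{2} = v_{4}  ⇒ sig = (2; 1)
  • {0,2,3}:  v_{0} + v_{2} + v_{3} = 0  ⇒ sig = (3; —)
  • {1,5,6}:  v_{1} + v_{5} + v_{6} = 0  ⇒ sig = (3; —)
  • {0,3,4}:  v_{0} + v_{3} + v_{4} = v_{1}  ⇒ sig = (3; 1)
  • {4,5,6}:  v_{4} + v_{5} + v_{6} = v_{2}  ⇒ sig = (3; 1)

so the primitive-relation signature multiset is
[(2; 1), (3; —), (3; —), (3; 1), (3; 1)]


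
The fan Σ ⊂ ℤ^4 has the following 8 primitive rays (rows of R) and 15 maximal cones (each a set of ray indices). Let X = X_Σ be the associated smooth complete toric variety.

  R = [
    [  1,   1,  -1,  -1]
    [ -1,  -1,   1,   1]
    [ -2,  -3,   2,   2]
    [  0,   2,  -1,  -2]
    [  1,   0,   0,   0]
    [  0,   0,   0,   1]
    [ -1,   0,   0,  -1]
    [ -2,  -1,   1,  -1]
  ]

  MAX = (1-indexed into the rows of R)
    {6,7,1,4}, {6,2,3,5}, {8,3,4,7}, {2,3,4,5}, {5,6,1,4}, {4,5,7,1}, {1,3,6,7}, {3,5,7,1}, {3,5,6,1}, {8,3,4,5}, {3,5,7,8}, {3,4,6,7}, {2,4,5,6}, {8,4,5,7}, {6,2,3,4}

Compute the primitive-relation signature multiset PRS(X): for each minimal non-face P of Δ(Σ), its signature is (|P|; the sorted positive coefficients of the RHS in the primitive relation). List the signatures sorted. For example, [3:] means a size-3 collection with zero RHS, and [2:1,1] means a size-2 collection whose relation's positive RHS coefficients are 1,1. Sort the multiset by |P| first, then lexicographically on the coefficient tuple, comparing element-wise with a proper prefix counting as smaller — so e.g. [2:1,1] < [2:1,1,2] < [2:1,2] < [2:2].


The 9 primitive collections of Σ (r=8, n=4):

  P = {1,2}:  v_{1} + v_{2} = 0  ⟹  sig = [2:]
  P = {2,7}:  v_{2} + v_{7} = v_{3} + v_{4}  ⟹  sig = [2:1,1]
  P = {6,8}:  v_{6} + v_{8} = v_{3} + v_{4}  ⟹  sig = [2:1,1]
  P = {1,8}:  v_{1} + v_{8} = v_{5} + 2·v_{7}  ⟹  sig = [2:1,2]
  P = {2,8}:  v_{2} + v_{8} = 2·v_{3} + 2·v_{4} + v_{5}  ⟹  sig = [2:1,2,2]
  P = {5,6,7}:  v_{5} + v_{6} + v_{7} = 0  ⟹  sig = [3:]
  P = {1,3,4}:  v_{1} + v_{3} + v_{4} = v_{7}  ⟹  sig = [3:1]
  P = {3,4,5,6}:  v_{3} + v_{4} + v_{5} + v_{6} = v_{2}  ⟹  sig = [4:1]
  P = {3,4,5,7}:  v_{3} + v_{4} + v_{5} + v_{7} = v_{8}  ⟹  sig = [4:1]

Signatures (|P|; sorted positive RHS coefficients), sorted:
    [2:]
    [2:1,1]
    [2:1,1]
    [2:1,2]
    [2:1,2,2]
    [3:]
    [3:1]
    [4:1]
    [4:1]


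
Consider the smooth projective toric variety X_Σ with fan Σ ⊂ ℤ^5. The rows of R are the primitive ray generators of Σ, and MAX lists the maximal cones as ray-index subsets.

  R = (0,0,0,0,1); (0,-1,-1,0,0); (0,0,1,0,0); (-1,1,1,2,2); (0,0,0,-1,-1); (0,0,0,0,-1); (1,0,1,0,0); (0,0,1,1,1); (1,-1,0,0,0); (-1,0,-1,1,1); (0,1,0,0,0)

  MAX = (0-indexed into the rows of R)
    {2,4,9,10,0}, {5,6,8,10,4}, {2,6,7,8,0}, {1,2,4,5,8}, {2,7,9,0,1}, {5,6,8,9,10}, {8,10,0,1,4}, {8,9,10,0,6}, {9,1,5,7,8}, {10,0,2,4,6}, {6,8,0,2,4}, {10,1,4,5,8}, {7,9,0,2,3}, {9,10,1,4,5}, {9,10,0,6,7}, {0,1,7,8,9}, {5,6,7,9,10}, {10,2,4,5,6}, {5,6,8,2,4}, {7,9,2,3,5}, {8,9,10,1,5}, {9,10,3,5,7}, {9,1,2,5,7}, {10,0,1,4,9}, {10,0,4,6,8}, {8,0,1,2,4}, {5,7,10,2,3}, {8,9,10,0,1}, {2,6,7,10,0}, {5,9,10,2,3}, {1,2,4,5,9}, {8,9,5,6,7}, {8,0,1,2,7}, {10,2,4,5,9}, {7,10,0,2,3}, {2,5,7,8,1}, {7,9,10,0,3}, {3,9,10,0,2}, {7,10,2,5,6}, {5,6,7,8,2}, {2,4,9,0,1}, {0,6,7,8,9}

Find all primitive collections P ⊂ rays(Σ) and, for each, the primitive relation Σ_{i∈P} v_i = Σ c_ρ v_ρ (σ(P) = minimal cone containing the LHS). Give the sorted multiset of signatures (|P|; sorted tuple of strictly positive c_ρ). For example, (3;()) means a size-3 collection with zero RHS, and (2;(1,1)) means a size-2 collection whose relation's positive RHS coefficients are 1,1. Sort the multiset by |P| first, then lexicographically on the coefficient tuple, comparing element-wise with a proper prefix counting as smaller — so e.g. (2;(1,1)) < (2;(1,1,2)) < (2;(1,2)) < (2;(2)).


16 collections generate NE(X_Σ); each relation:

  P = {0,5}:  v_{0} + v_{5} = 0 — sig = (2;())
  P = {1,6}:  v_{1} + v_{6} = v_{8} — sig = (2;(1))
  P = {4,7}:  v_{4} + v_{7} = v_{2} — sig = (2;(1))
  P = {1,3}:  v_{1} + v_{3} = v_{7} + v_{9} — sig = (2;(1,1))
  P = {3,8}:  v_{3} + v_{8} = v_{6} + v_{7} + v_{9} — sig = (2;(1,1,1))
  P = {3,4}:  v_{3} + v_{4} = 2·v_{2} + v_{9} + v_{10} — sig = (2;(1,1,2))
  P = {3,6}:  v_{3} + v_{6} = 2·v_{7} + v_{10} — sig = (2;(1,2))
  P = {1,2,10}:  v_{1} + v_{2} + v_{10} = 0 — sig = (3;())
  P = {4,6,9}:  v_{4} + v_{6} + v_{9} = 0 — sig = (3;())
  P = {2,6,9}:  v_{2} + v_{6} + v_{9} = v_{7} — sig = (3;(1))
  P = {2,8,10}:  v_{2} + v_{8} + v_{10} = v_{6} — sig = (3;(1))
  P = {4,8,9}:  v_{4} + v_{8} + v_{9} = v_{1} — sig = (3;(1))
  P = {1,7,10}:  v_{1} + v_{7} + v_{10} = v_{6} + v_{9} — sig = (3;(1,1))
  P = {2,8,9}:  v_{2} + v_{8} + v_{9} = v_{1} + v_{7} — sig = (3;(1,1))
  P = {7,8,10}:  v_{7} + v_{8} + v_{10} = 2·v_{6} + v_{9} — sig = (3;(1,2))
  P = {2,7,9,10}:  v_{2} + v_{7} + v_{9} + v_{10} = v_{3} — sig = (4;(1))

so the primitive-relation signature multiset is
[(2;()), (2;(1)), (2;(1)), (2;(1,1)), (2;(1,1,1)), (2;(1,1,2)), (2;(1,2)), (3;()), (3;()), (3;(1)), (3;(1)), (3;(1)), (3;(1,1)), (3;(1,1)), (3;(1,2)), (4;(1))]


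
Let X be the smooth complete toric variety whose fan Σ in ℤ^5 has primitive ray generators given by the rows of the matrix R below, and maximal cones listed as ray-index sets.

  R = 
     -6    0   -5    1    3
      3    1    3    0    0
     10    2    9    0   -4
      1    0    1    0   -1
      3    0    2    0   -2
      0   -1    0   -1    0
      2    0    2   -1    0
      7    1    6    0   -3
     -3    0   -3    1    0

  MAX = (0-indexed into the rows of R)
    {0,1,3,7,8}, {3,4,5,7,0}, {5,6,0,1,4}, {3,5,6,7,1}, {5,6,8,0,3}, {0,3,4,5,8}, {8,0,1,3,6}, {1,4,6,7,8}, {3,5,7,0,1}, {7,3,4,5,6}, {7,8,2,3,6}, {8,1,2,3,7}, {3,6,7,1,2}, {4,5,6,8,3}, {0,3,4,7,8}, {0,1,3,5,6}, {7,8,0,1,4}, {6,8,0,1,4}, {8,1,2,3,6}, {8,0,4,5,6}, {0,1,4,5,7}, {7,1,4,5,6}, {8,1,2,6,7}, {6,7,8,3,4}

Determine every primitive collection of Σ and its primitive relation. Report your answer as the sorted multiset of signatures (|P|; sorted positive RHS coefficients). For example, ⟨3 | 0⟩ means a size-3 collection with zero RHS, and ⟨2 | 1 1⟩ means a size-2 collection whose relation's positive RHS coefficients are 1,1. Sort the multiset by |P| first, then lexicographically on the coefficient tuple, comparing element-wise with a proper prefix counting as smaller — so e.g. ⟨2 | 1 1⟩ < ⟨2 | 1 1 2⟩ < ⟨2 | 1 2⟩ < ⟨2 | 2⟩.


Primitive collections (9):

  P={2,5}:  v_{2} + v_{5} = v_{3} + v_{6} + v_{7}  so sig = ⟨2 | 1 1 1⟩
  P={0,2}:  v_{0} + v_{2} = 2·v_{1} + v_{3} + v_{8}  so sig = ⟨2 | 1 1 2⟩
  P={2,4}:  v_{2} + v_{4} = v_{6} + 2·v_{7} + v_{8}  so sig = ⟨2 | 1 1 2⟩
  P={1,5,8}:  v_{1} + v_{5} + v_{8} = 0  so sig = ⟨3 | 0⟩
  P={0,6,7}:  v_{0} + v_{6} + v_{7} = v_{1}  so sig = ⟨3 | 1⟩
  P={1,3,4}:  v_{1} + v_{3} + v_{4} = v_{7}  so sig = ⟨3 | 1⟩
  P={5,7,8}:  v_{5} + v_{7} + v_{8} = v_{3} + v_{4}  so sig = ⟨3 | 1 1⟩
  P={0,3,4,6}:  v_{0} + v_{3} + v_{4} + v_{6} = 0  so sig = ⟨4 | 0⟩
  P={1,3,6,7,8}:  v_{1} + v_{3} + v_{6} + v_{7} + v_{8} = v_{2}  so sig = ⟨5 | 1⟩

Hence PRS(X_Σ) =
    ⟨2 | 1 1 1⟩
    ⟨2 | 1 1 2⟩
    ⟨2 | 1 1 2⟩
    ⟨3 | 0⟩
    ⟨3 | 1⟩
    ⟨3 | 1⟩
    ⟨3 | 1 1⟩
    ⟨4 | 0⟩
    ⟨5 | 1⟩
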